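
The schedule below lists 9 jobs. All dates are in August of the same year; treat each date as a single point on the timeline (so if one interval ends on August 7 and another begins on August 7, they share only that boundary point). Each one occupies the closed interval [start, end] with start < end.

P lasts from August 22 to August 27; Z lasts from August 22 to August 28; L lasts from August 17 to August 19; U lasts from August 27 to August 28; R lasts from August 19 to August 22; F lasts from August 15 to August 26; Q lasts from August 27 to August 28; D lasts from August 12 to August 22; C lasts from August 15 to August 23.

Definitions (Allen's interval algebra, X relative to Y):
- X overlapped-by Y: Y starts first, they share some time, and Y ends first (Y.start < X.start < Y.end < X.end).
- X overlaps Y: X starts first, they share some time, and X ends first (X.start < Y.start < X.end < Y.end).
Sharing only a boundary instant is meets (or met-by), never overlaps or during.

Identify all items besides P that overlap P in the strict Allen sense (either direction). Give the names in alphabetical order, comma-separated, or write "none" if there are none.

C, F

Target P = [August 22, August 27].
C [August 15, August 23] → overlaps → yes.
D [August 12, August 22] → meets → no.
F [August 15, August 26] → overlaps → yes.
L [August 17, August 19] → before → no.
Q [August 27, August 28] → met-by → no.
R [August 19, August 22] → meets → no.
U [August 27, August 28] → met-by → no.
Z [August 22, August 28] → started-by → no.
Result: C, F.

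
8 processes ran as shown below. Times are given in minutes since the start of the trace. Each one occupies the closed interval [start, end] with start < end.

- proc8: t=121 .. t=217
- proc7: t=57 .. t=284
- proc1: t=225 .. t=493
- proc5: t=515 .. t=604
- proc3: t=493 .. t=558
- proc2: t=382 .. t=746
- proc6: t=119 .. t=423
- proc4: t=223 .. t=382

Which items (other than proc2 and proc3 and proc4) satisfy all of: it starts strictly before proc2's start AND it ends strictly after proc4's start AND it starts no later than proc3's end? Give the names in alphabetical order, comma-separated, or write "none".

Conditions: its start is strictly before proc2's start (X.start < t=382) AND its end is strictly after proc4's start (X.end > t=223) AND its start is no later than proc3's end (X.start <= t=558).
proc1: start t=225 < t=382? ✓; end t=493 > t=223? ✓; start t=225 <= t=558? ✓ → yes.
proc5: start t=515 < t=382? ✗; end t=604 > t=223? ✓; start t=515 <= t=558? ✓ → no.
proc6: start t=119 < t=382? ✓; end t=423 > t=223? ✓; start t=119 <= t=558? ✓ → yes.
proc7: start t=57 < t=382? ✓; end t=284 > t=223? ✓; start t=57 <= t=558? ✓ → yes.
proc8: start t=121 < t=382? ✓; end t=217 > t=223? ✗; start t=121 <= t=558? ✓ → no.
Result: proc1, proc6, proc7.

proc1, proc6, proc7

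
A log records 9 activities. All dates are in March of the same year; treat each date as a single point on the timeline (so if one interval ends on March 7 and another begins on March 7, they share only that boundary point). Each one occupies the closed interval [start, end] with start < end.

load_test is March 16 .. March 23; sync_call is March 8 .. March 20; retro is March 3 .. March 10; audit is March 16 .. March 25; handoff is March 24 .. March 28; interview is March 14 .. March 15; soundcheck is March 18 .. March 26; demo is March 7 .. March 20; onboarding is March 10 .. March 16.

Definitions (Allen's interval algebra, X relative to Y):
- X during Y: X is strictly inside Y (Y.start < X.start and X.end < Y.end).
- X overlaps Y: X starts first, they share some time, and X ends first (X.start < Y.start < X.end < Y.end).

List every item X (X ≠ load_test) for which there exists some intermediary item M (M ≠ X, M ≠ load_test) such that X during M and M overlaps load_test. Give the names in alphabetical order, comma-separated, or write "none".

interview, onboarding

Target load_test = [March 16, March 23].
Intermediaries M with M overlaps load_test: demo, sync_call.
Via demo — items with X during demo: interview, onboarding.
Via sync_call — items with X during sync_call: interview, onboarding.
Union: interview, onboarding.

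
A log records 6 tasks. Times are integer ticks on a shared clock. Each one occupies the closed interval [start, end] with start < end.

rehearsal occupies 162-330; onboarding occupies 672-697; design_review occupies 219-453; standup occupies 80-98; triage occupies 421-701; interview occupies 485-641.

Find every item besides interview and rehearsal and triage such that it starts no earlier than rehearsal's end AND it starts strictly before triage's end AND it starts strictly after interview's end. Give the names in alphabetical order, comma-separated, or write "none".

Conditions: its start is no earlier than rehearsal's end (X.start >= 330) AND its start is strictly before triage's end (X.start < 701) AND its start is strictly after interview's end (X.start > 641).
design_review: start 219 >= 330? ✗; start 219 < 701? ✓; start 219 > 641? ✗ → no.
onboarding: start 672 >= 330? ✓; start 672 < 701? ✓; start 672 > 641? ✓ → yes.
standup: start 80 >= 330? ✗; start 80 < 701? ✓; start 80 > 641? ✗ → no.
Result: onboarding.

onboarding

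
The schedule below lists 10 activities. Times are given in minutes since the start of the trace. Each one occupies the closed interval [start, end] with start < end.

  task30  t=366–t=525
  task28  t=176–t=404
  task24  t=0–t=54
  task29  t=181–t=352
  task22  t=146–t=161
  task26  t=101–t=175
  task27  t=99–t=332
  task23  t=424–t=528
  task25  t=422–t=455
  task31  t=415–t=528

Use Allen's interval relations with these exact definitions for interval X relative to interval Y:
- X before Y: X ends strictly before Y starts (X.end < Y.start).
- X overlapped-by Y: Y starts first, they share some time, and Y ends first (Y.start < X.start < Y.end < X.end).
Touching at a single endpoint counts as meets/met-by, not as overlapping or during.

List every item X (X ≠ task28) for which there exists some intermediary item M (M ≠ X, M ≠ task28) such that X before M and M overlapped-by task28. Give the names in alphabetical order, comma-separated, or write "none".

Target task28 = [t=176, t=404].
Intermediaries M with M overlapped-by task28: task30.
Via task30 — items with X before task30: task22, task24, task26, task27, task29.
Union: task22, task24, task26, task27, task29.

task22, task24, task26, task27, task29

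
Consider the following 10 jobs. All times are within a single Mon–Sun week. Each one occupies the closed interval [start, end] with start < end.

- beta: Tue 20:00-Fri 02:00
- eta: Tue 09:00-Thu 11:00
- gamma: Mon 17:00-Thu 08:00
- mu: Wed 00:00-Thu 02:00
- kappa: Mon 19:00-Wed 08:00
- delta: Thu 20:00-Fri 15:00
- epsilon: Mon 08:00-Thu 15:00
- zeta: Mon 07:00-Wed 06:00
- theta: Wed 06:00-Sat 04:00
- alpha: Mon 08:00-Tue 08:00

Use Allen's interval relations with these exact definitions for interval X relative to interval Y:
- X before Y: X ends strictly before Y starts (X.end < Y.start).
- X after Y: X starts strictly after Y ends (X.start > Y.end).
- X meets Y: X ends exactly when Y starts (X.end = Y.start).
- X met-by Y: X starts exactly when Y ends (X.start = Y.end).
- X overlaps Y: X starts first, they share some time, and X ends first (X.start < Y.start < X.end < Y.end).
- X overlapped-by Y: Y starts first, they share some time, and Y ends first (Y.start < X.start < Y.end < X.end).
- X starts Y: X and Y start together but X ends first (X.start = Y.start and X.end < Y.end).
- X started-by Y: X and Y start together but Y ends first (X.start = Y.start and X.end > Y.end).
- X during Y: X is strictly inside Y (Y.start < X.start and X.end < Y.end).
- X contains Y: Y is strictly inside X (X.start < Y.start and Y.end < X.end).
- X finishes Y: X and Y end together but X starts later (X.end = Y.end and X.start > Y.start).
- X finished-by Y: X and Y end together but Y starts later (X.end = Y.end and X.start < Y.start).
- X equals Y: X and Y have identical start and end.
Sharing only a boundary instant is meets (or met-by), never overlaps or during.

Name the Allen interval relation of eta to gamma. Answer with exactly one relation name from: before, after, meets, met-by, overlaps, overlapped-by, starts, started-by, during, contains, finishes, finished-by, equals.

eta = [Tue 09:00, Thu 11:00]; gamma = [Mon 17:00, Thu 08:00].
Compare endpoints: eta.start > gamma.start, eta.start < gamma.end, eta.end > gamma.start, eta.end > gamma.end.
That pattern is 'overlapped-by'.

overlapped-by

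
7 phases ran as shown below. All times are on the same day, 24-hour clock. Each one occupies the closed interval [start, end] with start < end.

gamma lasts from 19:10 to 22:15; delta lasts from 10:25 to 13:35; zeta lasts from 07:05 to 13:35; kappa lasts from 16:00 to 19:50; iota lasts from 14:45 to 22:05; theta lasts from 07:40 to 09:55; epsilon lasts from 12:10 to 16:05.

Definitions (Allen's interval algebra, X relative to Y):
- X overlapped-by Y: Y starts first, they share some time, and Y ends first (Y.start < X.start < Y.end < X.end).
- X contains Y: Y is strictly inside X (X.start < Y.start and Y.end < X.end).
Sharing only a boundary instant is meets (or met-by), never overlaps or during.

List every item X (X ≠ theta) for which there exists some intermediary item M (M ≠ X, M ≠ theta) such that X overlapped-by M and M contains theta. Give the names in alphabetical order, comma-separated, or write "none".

epsilon

Target theta = [07:40, 09:55].
Intermediaries M with M contains theta: zeta.
Via zeta — items with X overlapped-by zeta: epsilon.
Union: epsilon.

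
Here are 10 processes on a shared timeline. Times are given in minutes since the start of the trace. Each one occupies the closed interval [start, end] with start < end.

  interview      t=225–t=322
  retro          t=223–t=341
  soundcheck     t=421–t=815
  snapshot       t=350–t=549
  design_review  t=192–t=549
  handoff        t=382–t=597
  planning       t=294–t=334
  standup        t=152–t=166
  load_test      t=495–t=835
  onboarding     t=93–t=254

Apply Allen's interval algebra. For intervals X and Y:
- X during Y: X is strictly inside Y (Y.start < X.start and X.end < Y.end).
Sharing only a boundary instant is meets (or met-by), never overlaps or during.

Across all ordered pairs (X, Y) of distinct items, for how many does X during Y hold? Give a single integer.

Checking all 90 ordered pairs for relation 'during'; matching pairs in alphabetical order:
(interview, design_review): interview during design_review ✓
(interview, retro): interview during retro ✓
(planning, design_review): planning during design_review ✓
(planning, retro): planning during retro ✓
(retro, design_review): retro during design_review ✓
(standup, onboarding): standup during onboarding ✓
Count: 6.

6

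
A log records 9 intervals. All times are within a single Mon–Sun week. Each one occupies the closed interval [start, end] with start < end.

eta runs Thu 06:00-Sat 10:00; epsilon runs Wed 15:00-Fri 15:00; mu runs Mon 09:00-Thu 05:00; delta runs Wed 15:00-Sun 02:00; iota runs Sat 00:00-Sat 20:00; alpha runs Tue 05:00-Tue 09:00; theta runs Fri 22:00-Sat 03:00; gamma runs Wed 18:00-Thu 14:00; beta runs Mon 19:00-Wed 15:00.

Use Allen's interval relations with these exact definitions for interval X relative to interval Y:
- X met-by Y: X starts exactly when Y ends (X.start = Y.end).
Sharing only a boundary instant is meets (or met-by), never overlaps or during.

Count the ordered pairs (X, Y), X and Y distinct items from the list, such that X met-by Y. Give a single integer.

Checking all 72 ordered pairs for relation 'met-by'; matching pairs in alphabetical order:
(delta, beta): delta met-by beta ✓
(epsilon, beta): epsilon met-by beta ✓
Count: 2.

2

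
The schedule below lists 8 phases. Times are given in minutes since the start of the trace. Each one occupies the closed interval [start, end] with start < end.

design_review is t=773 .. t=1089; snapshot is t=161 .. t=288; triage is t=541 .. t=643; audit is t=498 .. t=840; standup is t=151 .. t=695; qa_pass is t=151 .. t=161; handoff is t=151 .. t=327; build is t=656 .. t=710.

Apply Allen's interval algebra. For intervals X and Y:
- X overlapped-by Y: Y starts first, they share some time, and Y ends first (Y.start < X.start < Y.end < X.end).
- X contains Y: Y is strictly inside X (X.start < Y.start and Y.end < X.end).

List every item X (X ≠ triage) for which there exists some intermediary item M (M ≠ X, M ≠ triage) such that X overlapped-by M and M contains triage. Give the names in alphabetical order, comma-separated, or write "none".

audit, build, design_review

Target triage = [t=541, t=643].
Intermediaries M with M contains triage: audit, standup.
Via audit — items with X overlapped-by audit: design_review.
Via standup — items with X overlapped-by standup: audit, build.
Union: audit, build, design_review.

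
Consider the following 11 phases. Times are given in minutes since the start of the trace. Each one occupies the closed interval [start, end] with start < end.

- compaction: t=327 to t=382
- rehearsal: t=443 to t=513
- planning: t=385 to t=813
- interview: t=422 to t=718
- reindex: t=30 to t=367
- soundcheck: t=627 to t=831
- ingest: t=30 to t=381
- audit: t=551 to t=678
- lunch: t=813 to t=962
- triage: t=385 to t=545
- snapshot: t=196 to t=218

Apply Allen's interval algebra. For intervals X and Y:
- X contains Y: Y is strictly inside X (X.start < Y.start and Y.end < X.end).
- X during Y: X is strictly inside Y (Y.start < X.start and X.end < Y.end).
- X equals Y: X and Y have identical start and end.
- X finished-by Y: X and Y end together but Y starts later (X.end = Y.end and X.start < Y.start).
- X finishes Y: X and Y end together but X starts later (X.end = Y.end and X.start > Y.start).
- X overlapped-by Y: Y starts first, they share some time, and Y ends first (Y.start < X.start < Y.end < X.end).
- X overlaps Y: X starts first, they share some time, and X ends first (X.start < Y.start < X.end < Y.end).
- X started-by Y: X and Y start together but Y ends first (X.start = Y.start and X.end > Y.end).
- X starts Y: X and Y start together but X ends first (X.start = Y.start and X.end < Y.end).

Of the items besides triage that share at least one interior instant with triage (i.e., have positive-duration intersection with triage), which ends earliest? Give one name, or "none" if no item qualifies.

rehearsal

Target triage = [t=385, t=545].
audit [t=551, t=678] → after → excluded.
compaction [t=327, t=382] → before → excluded.
ingest [t=30, t=381] → before → excluded.
interview [t=422, t=718] → overlapped-by → candidate.
lunch [t=813, t=962] → after → excluded.
planning [t=385, t=813] → started-by → candidate.
rehearsal [t=443, t=513] → during → candidate.
reindex [t=30, t=367] → before → excluded.
snapshot [t=196, t=218] → before → excluded.
soundcheck [t=627, t=831] → after → excluded.
Among candidates, earliest end is t=513 → rehearsal.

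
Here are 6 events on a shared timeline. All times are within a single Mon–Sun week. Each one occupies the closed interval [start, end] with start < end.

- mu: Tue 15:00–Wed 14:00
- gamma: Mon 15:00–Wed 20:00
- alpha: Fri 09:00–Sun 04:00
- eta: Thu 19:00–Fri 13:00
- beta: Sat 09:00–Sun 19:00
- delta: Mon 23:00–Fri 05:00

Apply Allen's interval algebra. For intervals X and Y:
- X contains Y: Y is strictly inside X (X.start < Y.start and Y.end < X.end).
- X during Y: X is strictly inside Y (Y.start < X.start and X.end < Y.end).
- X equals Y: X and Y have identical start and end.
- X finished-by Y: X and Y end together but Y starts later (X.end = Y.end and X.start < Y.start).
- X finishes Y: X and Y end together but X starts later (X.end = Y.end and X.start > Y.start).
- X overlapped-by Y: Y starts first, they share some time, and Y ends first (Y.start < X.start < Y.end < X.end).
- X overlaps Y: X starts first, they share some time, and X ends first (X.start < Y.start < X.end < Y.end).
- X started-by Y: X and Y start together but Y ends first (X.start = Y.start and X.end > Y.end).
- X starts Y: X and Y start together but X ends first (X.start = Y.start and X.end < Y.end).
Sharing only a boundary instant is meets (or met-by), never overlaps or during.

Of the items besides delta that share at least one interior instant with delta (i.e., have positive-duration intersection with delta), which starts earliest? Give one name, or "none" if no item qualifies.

gamma

Target delta = [Mon 23:00, Fri 05:00].
alpha [Fri 09:00, Sun 04:00] → after → excluded.
beta [Sat 09:00, Sun 19:00] → after → excluded.
eta [Thu 19:00, Fri 13:00] → overlapped-by → candidate.
gamma [Mon 15:00, Wed 20:00] → overlaps → candidate.
mu [Tue 15:00, Wed 14:00] → during → candidate.
Among candidates, earliest start is Mon 15:00 → gamma.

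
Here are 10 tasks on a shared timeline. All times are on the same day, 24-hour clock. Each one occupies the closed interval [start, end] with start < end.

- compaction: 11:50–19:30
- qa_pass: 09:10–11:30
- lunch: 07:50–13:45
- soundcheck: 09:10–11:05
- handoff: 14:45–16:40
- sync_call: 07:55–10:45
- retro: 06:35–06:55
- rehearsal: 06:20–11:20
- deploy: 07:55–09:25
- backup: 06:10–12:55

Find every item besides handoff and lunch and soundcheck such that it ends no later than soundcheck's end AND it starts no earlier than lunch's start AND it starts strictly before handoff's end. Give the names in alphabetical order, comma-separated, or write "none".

deploy, sync_call

Conditions: its end is no later than soundcheck's end (X.end <= 11:05) AND its start is no earlier than lunch's start (X.start >= 07:50) AND its start is strictly before handoff's end (X.start < 16:40).
backup: end 12:55 <= 11:05? ✗; start 06:10 >= 07:50? ✗; start 06:10 < 16:40? ✓ → no.
compaction: end 19:30 <= 11:05? ✗; start 11:50 >= 07:50? ✓; start 11:50 < 16:40? ✓ → no.
deploy: end 09:25 <= 11:05? ✓; start 07:55 >= 07:50? ✓; start 07:55 < 16:40? ✓ → yes.
qa_pass: end 11:30 <= 11:05? ✗; start 09:10 >= 07:50? ✓; start 09:10 < 16:40? ✓ → no.
rehearsal: end 11:20 <= 11:05? ✗; start 06:20 >= 07:50? ✗; start 06:20 < 16:40? ✓ → no.
retro: end 06:55 <= 11:05? ✓; start 06:35 >= 07:50? ✗; start 06:35 < 16:40? ✓ → no.
sync_call: end 10:45 <= 11:05? ✓; start 07:55 >= 07:50? ✓; start 07:55 < 16:40? ✓ → yes.
Result: deploy, sync_call.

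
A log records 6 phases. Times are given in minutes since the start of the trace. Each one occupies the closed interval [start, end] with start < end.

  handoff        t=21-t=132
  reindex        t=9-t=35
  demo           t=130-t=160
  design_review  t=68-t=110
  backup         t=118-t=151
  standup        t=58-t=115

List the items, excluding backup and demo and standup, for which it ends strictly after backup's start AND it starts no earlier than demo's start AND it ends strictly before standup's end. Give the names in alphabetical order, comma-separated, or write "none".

none

Conditions: its end is strictly after backup's start (X.end > t=118) AND its start is no earlier than demo's start (X.start >= t=130) AND its end is strictly before standup's end (X.end < t=115).
design_review: end t=110 > t=118? ✗; start t=68 >= t=130? ✗; end t=110 < t=115? ✓ → no.
handoff: end t=132 > t=118? ✓; start t=21 >= t=130? ✗; end t=132 < t=115? ✗ → no.
reindex: end t=35 > t=118? ✗; start t=9 >= t=130? ✗; end t=35 < t=115? ✓ → no.
Result: none.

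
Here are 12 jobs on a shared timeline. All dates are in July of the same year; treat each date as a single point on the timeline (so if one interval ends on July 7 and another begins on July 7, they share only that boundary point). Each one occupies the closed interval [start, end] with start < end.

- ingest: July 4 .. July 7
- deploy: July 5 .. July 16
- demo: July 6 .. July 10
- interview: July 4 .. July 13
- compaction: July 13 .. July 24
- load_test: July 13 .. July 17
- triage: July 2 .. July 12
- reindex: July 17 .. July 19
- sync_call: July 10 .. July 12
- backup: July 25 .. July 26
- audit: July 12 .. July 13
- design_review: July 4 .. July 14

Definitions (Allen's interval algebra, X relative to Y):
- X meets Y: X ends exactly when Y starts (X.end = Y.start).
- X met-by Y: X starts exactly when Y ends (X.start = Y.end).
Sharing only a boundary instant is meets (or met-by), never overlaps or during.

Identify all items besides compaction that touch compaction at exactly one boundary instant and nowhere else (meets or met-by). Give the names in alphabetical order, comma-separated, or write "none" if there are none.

audit, interview

Target compaction = [July 13, July 24].
audit [July 12, July 13] → meets → yes.
backup [July 25, July 26] → after → no.
demo [July 6, July 10] → before → no.
deploy [July 5, July 16] → overlaps → no.
design_review [July 4, July 14] → overlaps → no.
ingest [July 4, July 7] → before → no.
interview [July 4, July 13] → meets → yes.
load_test [July 13, July 17] → starts → no.
reindex [July 17, July 19] → during → no.
sync_call [July 10, July 12] → before → no.
triage [July 2, July 12] → before → no.
Result: audit, interview.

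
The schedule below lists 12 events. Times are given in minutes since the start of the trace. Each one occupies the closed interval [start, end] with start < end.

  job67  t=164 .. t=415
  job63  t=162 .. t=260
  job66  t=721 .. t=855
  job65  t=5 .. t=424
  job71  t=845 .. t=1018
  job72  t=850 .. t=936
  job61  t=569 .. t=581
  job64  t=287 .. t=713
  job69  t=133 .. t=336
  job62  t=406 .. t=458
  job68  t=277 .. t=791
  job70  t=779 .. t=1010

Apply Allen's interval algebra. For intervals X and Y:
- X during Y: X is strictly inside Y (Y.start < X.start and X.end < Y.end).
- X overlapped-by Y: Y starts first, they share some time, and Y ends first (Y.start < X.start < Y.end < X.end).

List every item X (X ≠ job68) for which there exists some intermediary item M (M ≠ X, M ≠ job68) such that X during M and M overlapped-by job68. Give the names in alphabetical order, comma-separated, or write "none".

Target job68 = [t=277, t=791].
Intermediaries M with M overlapped-by job68: job66, job70.
Via job66 — items with X during job66: none.
Via job70 — items with X during job70: job72.
Union: job72.

job72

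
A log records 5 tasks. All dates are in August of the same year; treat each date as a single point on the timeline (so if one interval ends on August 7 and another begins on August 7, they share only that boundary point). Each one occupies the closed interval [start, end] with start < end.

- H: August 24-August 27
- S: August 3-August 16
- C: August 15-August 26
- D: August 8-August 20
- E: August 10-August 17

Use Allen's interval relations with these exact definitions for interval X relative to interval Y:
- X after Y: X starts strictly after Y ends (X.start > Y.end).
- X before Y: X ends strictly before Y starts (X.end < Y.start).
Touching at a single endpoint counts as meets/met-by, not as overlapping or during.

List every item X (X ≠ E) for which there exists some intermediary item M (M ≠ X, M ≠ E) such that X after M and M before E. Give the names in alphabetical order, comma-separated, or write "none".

none

Target E = [August 10, August 17].
Intermediaries M with M before E: none.
Union: none.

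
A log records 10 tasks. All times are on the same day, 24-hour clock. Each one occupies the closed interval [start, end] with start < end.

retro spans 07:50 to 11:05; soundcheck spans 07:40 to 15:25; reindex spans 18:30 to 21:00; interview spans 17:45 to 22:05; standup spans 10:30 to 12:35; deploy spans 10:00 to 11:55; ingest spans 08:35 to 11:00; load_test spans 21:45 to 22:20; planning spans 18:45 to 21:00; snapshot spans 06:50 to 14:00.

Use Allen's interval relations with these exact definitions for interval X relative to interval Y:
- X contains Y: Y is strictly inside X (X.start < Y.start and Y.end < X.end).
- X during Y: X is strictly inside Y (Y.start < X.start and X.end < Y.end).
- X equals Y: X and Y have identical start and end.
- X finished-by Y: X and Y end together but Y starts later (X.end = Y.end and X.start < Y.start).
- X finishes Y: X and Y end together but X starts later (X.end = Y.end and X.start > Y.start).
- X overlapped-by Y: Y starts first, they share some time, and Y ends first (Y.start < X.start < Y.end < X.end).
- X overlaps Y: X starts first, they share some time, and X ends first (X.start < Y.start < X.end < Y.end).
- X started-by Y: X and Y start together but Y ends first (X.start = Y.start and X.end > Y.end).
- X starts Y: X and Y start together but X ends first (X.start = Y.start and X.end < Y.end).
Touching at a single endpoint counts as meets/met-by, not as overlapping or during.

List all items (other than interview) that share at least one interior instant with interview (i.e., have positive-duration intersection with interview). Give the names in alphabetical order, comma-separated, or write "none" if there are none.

load_test, planning, reindex

Target interview = [17:45, 22:05].
deploy [10:00, 11:55] → before → no.
ingest [08:35, 11:00] → before → no.
load_test [21:45, 22:20] → overlapped-by → yes.
planning [18:45, 21:00] → during → yes.
reindex [18:30, 21:00] → during → yes.
retro [07:50, 11:05] → before → no.
snapshot [06:50, 14:00] → before → no.
soundcheck [07:40, 15:25] → before → no.
standup [10:30, 12:35] → before → no.
Result: load_test, planning, reindex.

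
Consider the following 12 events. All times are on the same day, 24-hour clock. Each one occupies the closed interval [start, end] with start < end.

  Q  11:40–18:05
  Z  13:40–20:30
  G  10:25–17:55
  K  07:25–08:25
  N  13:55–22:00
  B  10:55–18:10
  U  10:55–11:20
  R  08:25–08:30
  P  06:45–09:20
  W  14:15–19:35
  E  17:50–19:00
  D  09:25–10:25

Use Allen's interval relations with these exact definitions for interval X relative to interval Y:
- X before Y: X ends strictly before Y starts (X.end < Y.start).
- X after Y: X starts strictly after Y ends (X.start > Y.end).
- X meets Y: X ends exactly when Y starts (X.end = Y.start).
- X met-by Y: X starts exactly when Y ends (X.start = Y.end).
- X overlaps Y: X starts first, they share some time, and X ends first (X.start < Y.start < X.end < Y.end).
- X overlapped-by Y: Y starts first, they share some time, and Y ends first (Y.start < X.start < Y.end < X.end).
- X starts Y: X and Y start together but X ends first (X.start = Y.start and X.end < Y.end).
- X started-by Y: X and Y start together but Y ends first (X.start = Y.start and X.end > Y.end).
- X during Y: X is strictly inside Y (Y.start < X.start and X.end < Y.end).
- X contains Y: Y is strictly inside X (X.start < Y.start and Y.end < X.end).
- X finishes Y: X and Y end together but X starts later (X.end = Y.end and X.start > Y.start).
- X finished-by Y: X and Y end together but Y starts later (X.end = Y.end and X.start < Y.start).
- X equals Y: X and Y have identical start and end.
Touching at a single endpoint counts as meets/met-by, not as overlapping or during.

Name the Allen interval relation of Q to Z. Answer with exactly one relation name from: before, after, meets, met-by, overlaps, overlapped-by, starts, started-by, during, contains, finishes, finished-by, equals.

overlaps

Q = [11:40, 18:05]; Z = [13:40, 20:30].
Compare endpoints: Q.start < Z.start, Q.start < Z.end, Q.end > Z.start, Q.end < Z.end.
That pattern is 'overlaps'.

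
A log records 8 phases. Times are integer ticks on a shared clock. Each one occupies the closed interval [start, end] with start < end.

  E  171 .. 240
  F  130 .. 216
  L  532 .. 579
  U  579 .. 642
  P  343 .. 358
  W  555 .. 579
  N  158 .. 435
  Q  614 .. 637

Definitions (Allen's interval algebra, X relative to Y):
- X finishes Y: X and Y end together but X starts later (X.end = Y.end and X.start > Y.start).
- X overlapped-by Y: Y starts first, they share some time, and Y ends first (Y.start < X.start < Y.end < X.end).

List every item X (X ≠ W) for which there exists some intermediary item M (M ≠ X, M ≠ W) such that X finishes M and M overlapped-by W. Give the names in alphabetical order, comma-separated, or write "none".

none

Target W = [555, 579].
Intermediaries M with M overlapped-by W: none.
Union: none.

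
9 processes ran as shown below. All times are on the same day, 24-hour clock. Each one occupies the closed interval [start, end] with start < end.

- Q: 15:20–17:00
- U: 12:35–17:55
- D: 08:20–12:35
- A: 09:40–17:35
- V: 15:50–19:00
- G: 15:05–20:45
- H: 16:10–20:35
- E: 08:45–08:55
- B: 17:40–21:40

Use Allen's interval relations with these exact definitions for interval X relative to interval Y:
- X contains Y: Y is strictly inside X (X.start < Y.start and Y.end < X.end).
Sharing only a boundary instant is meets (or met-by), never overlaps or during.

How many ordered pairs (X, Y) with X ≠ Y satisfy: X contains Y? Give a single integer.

Checking all 72 ordered pairs for relation 'contains'; matching pairs in alphabetical order:
(A, Q): A contains Q ✓
(D, E): D contains E ✓
(G, H): G contains H ✓
(G, Q): G contains Q ✓
(G, V): G contains V ✓
(U, Q): U contains Q ✓
Count: 6.

6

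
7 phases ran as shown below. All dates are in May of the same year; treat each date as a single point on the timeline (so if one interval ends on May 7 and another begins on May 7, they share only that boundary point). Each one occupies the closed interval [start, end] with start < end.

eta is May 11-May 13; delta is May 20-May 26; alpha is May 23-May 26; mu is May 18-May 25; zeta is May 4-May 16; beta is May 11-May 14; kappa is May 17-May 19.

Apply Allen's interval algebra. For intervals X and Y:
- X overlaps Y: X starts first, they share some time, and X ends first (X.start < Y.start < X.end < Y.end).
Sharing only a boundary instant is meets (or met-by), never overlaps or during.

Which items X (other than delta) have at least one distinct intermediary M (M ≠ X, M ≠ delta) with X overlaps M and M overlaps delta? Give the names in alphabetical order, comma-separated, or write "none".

Target delta = [May 20, May 26].
Intermediaries M with M overlaps delta: mu.
Via mu — items with X overlaps mu: kappa.
Union: kappa.

kappa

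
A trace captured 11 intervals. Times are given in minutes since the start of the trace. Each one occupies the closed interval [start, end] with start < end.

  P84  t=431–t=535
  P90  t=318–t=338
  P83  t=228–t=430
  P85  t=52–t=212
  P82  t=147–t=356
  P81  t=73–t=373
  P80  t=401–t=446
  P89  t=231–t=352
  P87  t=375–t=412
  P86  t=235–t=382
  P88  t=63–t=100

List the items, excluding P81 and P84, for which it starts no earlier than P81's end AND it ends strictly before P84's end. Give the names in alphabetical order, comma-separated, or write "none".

P80, P87

Conditions: its start is no earlier than P81's end (X.start >= t=373) AND its end is strictly before P84's end (X.end < t=535).
P80: start t=401 >= t=373? ✓; end t=446 < t=535? ✓ → yes.
P82: start t=147 >= t=373? ✗; end t=356 < t=535? ✓ → no.
P83: start t=228 >= t=373? ✗; end t=430 < t=535? ✓ → no.
P85: start t=52 >= t=373? ✗; end t=212 < t=535? ✓ → no.
P86: start t=235 >= t=373? ✗; end t=382 < t=535? ✓ → no.
P87: start t=375 >= t=373? ✓; end t=412 < t=535? ✓ → yes.
P88: start t=63 >= t=373? ✗; end t=100 < t=535? ✓ → no.
P89: start t=231 >= t=373? ✗; end t=352 < t=535? ✓ → no.
P90: start t=318 >= t=373? ✗; end t=338 < t=535? ✓ → no.
Result: P80, P87.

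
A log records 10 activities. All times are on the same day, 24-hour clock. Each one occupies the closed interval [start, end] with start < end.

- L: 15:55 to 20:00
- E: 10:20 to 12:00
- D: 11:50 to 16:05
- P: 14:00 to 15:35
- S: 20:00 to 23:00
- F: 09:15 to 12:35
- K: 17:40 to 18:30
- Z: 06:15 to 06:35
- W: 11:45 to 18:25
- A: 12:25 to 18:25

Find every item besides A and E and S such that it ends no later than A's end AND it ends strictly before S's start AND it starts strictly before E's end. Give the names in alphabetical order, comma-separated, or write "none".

Conditions: its end is no later than A's end (X.end <= 18:25) AND its end is strictly before S's start (X.end < 20:00) AND its start is strictly before E's end (X.start < 12:00).
D: end 16:05 <= 18:25? ✓; end 16:05 < 20:00? ✓; start 11:50 < 12:00? ✓ → yes.
F: end 12:35 <= 18:25? ✓; end 12:35 < 20:00? ✓; start 09:15 < 12:00? ✓ → yes.
K: end 18:30 <= 18:25? ✗; end 18:30 < 20:00? ✓; start 17:40 < 12:00? ✗ → no.
L: end 20:00 <= 18:25? ✗; end 20:00 < 20:00? ✗; start 15:55 < 12:00? ✗ → no.
P: end 15:35 <= 18:25? ✓; end 15:35 < 20:00? ✓; start 14:00 < 12:00? ✗ → no.
W: end 18:25 <= 18:25? ✓; end 18:25 < 20:00? ✓; start 11:45 < 12:00? ✓ → yes.
Z: end 06:35 <= 18:25? ✓; end 06:35 < 20:00? ✓; start 06:15 < 12:00? ✓ → yes.
Result: D, F, W, Z.

D, F, W, Z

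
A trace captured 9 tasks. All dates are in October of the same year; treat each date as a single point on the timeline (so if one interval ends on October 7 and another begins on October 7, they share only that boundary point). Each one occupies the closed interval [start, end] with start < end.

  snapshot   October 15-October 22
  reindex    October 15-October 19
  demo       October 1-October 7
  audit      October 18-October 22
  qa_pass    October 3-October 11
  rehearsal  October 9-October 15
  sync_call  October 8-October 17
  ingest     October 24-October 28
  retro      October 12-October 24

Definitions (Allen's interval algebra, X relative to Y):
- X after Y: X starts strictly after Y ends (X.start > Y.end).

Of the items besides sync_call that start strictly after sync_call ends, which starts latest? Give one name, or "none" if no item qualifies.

ingest

Target sync_call = [October 8, October 17].
audit [October 18, October 22] → after → candidate.
demo [October 1, October 7] → before → excluded.
ingest [October 24, October 28] → after → candidate.
qa_pass [October 3, October 11] → overlaps → excluded.
rehearsal [October 9, October 15] → during → excluded.
reindex [October 15, October 19] → overlapped-by → excluded.
retro [October 12, October 24] → overlapped-by → excluded.
snapshot [October 15, October 22] → overlapped-by → excluded.
Among candidates, latest start is October 24 → ingest.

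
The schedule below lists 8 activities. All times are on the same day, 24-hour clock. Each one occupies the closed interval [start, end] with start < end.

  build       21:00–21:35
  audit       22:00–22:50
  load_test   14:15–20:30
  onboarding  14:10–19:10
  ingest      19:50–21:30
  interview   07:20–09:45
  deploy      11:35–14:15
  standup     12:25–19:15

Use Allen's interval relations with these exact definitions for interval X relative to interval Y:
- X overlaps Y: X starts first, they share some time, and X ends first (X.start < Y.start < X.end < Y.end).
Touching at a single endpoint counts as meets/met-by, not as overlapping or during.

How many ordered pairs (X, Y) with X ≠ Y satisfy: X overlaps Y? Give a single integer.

Checking all 56 ordered pairs for relation 'overlaps'; matching pairs in alphabetical order:
(deploy, onboarding): deploy overlaps onboarding ✓
(deploy, standup): deploy overlaps standup ✓
(ingest, build): ingest overlaps build ✓
(load_test, ingest): load_test overlaps ingest ✓
(onboarding, load_test): onboarding overlaps load_test ✓
(standup, load_test): standup overlaps load_test ✓
Count: 6.

6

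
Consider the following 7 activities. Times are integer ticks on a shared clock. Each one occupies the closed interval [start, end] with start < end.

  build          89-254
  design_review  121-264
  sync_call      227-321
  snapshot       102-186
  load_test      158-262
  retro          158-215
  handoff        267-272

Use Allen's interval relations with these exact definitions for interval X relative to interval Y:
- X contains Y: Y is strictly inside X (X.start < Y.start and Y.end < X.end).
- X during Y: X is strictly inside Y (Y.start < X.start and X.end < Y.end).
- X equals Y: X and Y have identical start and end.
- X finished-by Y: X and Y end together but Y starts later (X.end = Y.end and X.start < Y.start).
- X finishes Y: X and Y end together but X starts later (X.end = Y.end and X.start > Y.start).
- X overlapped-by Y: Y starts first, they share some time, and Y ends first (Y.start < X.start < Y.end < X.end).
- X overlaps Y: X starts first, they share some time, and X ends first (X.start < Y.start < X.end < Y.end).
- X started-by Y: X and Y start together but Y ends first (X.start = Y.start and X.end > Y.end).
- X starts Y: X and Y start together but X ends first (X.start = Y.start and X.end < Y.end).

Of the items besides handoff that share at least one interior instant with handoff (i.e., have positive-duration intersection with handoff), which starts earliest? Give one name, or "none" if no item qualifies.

Target handoff = [267, 272].
build [89, 254] → before → excluded.
design_review [121, 264] → before → excluded.
load_test [158, 262] → before → excluded.
retro [158, 215] → before → excluded.
snapshot [102, 186] → before → excluded.
sync_call [227, 321] → contains → candidate.
Among candidates, earliest start is 227 → sync_call.

sync_call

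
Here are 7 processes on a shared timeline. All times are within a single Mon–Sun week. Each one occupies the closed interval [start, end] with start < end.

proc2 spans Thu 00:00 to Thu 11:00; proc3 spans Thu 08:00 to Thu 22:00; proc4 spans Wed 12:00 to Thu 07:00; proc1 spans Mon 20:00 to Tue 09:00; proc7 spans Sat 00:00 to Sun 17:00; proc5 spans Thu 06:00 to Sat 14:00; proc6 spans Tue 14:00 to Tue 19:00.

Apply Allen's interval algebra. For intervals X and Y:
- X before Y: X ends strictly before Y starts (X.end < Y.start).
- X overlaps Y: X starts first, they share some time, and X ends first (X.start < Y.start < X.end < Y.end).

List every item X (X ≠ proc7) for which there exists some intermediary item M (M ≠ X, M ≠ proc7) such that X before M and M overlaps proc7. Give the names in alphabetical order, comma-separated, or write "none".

Target proc7 = [Sat 00:00, Sun 17:00].
Intermediaries M with M overlaps proc7: proc5.
Via proc5 — items with X before proc5: proc1, proc6.
Union: proc1, proc6.

proc1, proc6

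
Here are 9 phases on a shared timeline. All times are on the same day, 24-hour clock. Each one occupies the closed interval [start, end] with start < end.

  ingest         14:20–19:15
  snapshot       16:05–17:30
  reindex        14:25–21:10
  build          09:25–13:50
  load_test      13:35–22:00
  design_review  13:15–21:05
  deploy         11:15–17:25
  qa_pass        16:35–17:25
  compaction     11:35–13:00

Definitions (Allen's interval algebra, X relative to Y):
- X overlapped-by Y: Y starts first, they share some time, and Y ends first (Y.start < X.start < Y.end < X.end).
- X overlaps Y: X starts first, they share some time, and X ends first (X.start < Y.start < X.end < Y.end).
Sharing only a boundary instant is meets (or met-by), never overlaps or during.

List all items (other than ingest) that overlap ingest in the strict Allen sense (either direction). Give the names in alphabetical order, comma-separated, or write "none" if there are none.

Target ingest = [14:20, 19:15].
build [09:25, 13:50] → before → no.
compaction [11:35, 13:00] → before → no.
deploy [11:15, 17:25] → overlaps → yes.
design_review [13:15, 21:05] → contains → no.
load_test [13:35, 22:00] → contains → no.
qa_pass [16:35, 17:25] → during → no.
reindex [14:25, 21:10] → overlapped-by → yes.
snapshot [16:05, 17:30] → during → no.
Result: deploy, reindex.

deploy, reindex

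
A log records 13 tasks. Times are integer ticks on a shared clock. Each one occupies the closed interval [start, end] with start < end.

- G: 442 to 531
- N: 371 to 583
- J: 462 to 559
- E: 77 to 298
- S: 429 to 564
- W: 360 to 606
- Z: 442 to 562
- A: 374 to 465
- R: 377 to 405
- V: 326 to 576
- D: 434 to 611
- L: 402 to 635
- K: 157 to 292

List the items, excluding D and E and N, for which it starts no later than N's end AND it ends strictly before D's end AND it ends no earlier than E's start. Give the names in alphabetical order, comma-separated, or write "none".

Conditions: its start is no later than N's end (X.start <= 583) AND its end is strictly before D's end (X.end < 611) AND its end is no earlier than E's start (X.end >= 77).
A: start 374 <= 583? ✓; end 465 < 611? ✓; end 465 >= 77? ✓ → yes.
G: start 442 <= 583? ✓; end 531 < 611? ✓; end 531 >= 77? ✓ → yes.
J: start 462 <= 583? ✓; end 559 < 611? ✓; end 559 >= 77? ✓ → yes.
K: start 157 <= 583? ✓; end 292 < 611? ✓; end 292 >= 77? ✓ → yes.
L: start 402 <= 583? ✓; end 635 < 611? ✗; end 635 >= 77? ✓ → no.
R: start 377 <= 583? ✓; end 405 < 611? ✓; end 405 >= 77? ✓ → yes.
S: start 429 <= 583? ✓; end 564 < 611? ✓; end 564 >= 77? ✓ → yes.
V: start 326 <= 583? ✓; end 576 < 611? ✓; end 576 >= 77? ✓ → yes.
W: start 360 <= 583? ✓; end 606 < 611? ✓; end 606 >= 77? ✓ → yes.
Z: start 442 <= 583? ✓; end 562 < 611? ✓; end 562 >= 77? ✓ → yes.
Result: A, G, J, K, R, S, V, W, Z.

A, G, J, K, R, S, V, W, Z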